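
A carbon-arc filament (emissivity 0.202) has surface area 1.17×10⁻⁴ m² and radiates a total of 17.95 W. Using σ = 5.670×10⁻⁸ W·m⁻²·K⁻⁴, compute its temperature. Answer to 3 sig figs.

T ≈ 1.91×10³ K

Area A = 1.17×10⁻⁴ m².
P = εσAT⁴ ⇒ T = (P/(εσA))^(1/4) = (17.95/(0.202×5.670×10⁻⁸×1.17×10⁻⁴))^(1/4) = 1.91×10³ K.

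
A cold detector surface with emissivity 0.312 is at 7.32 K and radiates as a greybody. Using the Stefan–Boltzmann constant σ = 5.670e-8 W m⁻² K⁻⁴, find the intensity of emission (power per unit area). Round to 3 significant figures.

I ≈ 5.08×10⁻⁵ W/m²

Stefan–Boltzmann: I = εσT⁴ = 0.312 × 5.670×10⁻⁸ × (7.32)⁴ = 5.08×10⁻⁵ W/m².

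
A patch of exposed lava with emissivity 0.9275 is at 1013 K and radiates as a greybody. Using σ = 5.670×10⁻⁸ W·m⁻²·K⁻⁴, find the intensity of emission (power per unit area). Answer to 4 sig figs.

I ≈ 5.538×10⁴ W/m²

Stefan–Boltzmann: I = εσT⁴ = 0.9275 × 5.670×10⁻⁸ × (1013)⁴ = 5.538×10⁴ W/m².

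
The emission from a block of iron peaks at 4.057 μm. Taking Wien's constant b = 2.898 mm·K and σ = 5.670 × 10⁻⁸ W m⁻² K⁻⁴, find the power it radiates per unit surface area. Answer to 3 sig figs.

I ≈ 1.48×10⁴ W/m²

Wien's law: T = b/λ_max = 2.898×10⁻³/4.057×10⁻⁶ = 714.321 K.
Then I = σT⁴ = 5.670×10⁻⁸×(714.321)⁴ = 1.48×10⁴ W/m².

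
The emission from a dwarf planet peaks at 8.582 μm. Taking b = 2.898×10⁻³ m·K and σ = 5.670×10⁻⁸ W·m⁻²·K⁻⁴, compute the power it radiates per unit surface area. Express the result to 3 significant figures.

Wien's law: T = b/λ_max = 2.898×10⁻³/8.582×10⁻⁶ = 337.684 K.
Then I = σT⁴ = 5.670×10⁻⁸×(337.684)⁴ = 737 W/m².

I ≈ 737 W/m²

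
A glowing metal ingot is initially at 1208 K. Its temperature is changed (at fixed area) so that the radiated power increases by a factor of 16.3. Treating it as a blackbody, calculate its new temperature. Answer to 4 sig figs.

T₂ ≈ 2427 K

P ∝ T⁴, so T₂/T₁ = (P₂/P₁)^(1/4) = (16.3)^(1/4) = 2.00931.
T₂ = 1208 × 2.00931 = 2427 K.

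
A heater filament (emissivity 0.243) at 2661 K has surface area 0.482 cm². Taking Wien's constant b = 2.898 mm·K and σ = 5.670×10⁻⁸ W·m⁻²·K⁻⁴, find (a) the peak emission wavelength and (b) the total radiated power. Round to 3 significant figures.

λ_max ≈ 1.09 μm; P ≈ 33.3 W

(a) λ_max = b/T = 2.898×10⁻³/2661 = 1.089×10⁻⁶ m = 1.09 μm.
Area A = 0.482 cm² = 4.82×10⁻⁵ m².
(b) P = εσAT⁴ = 0.243×5.670×10⁻⁸×4.82×10⁻⁵×(2661)⁴ = 33.3 W.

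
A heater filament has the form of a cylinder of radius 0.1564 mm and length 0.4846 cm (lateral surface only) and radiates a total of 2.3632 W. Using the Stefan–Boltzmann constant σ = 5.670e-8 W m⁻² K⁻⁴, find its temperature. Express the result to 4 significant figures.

Lateral area A = 2πrL = 2π×1.564×10⁻⁴×4.846×10⁻³ = 4.76212×10⁻⁶ m².
P = σAT⁴ ⇒ T = (P/(σA))^(1/4) = (2.3632/(5.670×10⁻⁸×4.76212×10⁻⁶))^(1/4) = 1720 K.

T ≈ 1720 K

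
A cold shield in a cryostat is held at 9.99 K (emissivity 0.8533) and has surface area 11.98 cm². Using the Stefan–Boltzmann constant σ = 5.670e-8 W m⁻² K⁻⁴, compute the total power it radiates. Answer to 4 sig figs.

P ≈ 5.773×10⁻⁷ W

Area A = 11.98 cm² = 1.198×10⁻³ m².
P = εσAT⁴ = 0.8533 × 5.670×10⁻⁸ × 1.198×10⁻³ × (9.99)⁴ = 5.773×10⁻⁷ W.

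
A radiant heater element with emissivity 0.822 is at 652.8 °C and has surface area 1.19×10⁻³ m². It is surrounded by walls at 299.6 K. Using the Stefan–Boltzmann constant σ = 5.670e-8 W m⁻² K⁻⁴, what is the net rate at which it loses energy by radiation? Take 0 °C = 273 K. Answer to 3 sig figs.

Net loss ≈ 40.3 W

T = 652.8 °C + 273 = 925.8 K.
Area A = 1.19×10⁻³ m².
Net radiated power P_net = εσA(T⁴ − T₀⁴) = 0.822×5.670×10⁻⁸×1.19×10⁻³×(925.8⁴ − 299.6⁴).
T⁴ − T₀⁴ = 7.34630×10¹¹ − 8.05689×10⁹ = 7.26573×10¹¹ K⁴, so P_net = 40.3 W.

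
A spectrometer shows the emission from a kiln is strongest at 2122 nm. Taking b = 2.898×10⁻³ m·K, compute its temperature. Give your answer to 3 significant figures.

T ≈ 1.37×10³ K

Wien's law gives T = b/λ_max = (2.898×10⁻³ m·K)/(2.122×10⁻⁶ m) = 1.37×10³ K.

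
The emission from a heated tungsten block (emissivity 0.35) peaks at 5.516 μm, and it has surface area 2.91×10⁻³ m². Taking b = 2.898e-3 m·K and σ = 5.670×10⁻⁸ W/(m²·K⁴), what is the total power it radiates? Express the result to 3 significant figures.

P ≈ 4.40 W

Wien's law: T = b/λ_max = 2.898×10⁻³/5.516×10⁻⁶ = 525.381 K.
Area A = 2.91×10⁻³ m².
Then P = εσAT⁴ = 0.35×5.670×10⁻⁸×2.91×10⁻³×(525.381)⁴ = 4.40 W.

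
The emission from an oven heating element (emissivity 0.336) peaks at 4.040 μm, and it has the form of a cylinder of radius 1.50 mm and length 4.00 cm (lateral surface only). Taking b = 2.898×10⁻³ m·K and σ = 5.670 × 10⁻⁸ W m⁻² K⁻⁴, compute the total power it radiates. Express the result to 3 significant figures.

Wien's law: T = b/λ_max = 2.898×10⁻³/4.040×10⁻⁶ = 717.327 K.
Lateral area A = 2πrL = 2π×1.50×10⁻³×0.0400 = 3.76991×10⁻⁴ m².
Then P = εσAT⁴ = 0.336×5.670×10⁻⁸×3.76991×10⁻⁴×(717.327)⁴ = 1.90 W.

P ≈ 1.90 W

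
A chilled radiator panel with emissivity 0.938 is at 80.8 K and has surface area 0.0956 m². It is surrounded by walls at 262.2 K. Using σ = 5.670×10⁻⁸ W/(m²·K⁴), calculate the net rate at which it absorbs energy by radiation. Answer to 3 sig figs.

Net gain ≈ 23.8 W

Area A = 0.0956 m².
Net radiated power P_net = εσA(T⁴ − T₀⁴) = 0.938×5.670×10⁻⁸×0.0956×(80.8⁴ − 262.2⁴).
T⁴ − T₀⁴ = 4.26231×10⁷ − 4.72640×10⁹ = -4.68378×10⁹ K⁴, so P_net = -23.8 W — negative, meaning a net gain of 23.8 W.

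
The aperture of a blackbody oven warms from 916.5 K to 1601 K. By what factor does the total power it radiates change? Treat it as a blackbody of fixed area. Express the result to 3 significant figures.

P ∝ T⁴, so P₂/P₁ = (T₂/T₁)⁴ = (1601/916.5)⁴ = (1.74686)⁴ = 9.31.

P₂/P₁ ≈ 9.31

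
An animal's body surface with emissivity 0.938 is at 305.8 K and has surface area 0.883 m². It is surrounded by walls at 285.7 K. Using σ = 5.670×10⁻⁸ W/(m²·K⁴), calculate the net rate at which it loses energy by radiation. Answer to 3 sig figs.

Area A = 0.883 m².
Net radiated power P_net = εσA(T⁴ − T₀⁴) = 0.938×5.670×10⁻⁸×0.883×(305.8⁴ − 285.7⁴).
T⁴ − T₀⁴ = 8.74480×10⁹ − 6.66256×10⁹ = 2.08224×10⁹ K⁴, so P_net = 97.8 W.

Net loss ≈ 97.8 W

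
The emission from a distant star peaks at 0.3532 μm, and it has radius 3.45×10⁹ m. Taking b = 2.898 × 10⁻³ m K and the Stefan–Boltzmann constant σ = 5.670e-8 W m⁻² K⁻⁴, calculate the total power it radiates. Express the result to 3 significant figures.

Wien's law: T = b/λ_max = 2.898×10⁻³/3.532×10⁻⁷ = 8204.98 K.
Surface area A = 4πR² = 4π(3.45×10⁹ m)² = 1.49571×10²⁰ m².
Then P = σAT⁴ = 5.670×10⁻⁸×1.49571×10²⁰×(8204.98)⁴ = 3.84×10²⁸ W.

P ≈ 3.84×10²⁸ W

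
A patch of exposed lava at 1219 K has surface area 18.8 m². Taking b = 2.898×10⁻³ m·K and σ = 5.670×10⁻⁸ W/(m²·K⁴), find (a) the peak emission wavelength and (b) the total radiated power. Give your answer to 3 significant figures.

λ_max ≈ 2.38×10³ nm; P ≈ 2.35×10⁶ W

(a) λ_max = b/T = 2.898×10⁻³/1219 = 2.377×10⁻⁶ m = 2.38×10³ nm.
Area A = 18.8 m².
(b) P = σAT⁴ = 5.670×10⁻⁸×18.8×(1219)⁴ = 2.35×10⁶ W.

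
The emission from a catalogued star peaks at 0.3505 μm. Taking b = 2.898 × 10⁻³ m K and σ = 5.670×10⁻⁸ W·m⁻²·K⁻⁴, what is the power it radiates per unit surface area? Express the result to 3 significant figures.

I ≈ 2.65×10⁸ W/m²

Wien's law: T = b/λ_max = 2.898×10⁻³/3.505×10⁻⁷ = 8268.19 K.
Then I = σT⁴ = 5.670×10⁻⁸×(8268.19)⁴ = 2.65×10⁸ W/m².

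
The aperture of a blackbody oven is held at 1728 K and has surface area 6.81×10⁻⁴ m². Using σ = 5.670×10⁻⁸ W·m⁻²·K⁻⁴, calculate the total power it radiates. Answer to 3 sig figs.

P ≈ 344 W

Area A = 6.81×10⁻⁴ m².
P = σAT⁴ = 5.670×10⁻⁸ × 6.81×10⁻⁴ × (1728)⁴ = 344 W.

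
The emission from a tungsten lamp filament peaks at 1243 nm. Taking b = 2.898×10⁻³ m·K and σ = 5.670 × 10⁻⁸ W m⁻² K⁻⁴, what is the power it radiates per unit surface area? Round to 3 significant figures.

Wien's law: T = b/λ_max = 2.898×10⁻³/1.243×10⁻⁶ = 2331.46 K.
Then I = σT⁴ = 5.670×10⁻⁸×(2331.46)⁴ = 1.68×10⁶ W/m².

I ≈ 1.68×10⁶ W/m²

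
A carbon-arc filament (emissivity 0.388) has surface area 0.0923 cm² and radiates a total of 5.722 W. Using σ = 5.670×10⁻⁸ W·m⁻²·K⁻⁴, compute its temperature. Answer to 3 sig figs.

T ≈ 2.30×10³ K

Area A = 0.0923 cm² = 9.23×10⁻⁶ m².
P = εσAT⁴ ⇒ T = (P/(εσA))^(1/4) = (5.722/(0.388×5.670×10⁻⁸×9.23×10⁻⁶))^(1/4) = 2.30×10³ K.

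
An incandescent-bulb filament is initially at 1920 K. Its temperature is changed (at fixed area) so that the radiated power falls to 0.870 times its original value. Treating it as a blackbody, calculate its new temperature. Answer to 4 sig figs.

T₂ ≈ 1854 K

P ∝ T⁴, so T₂/T₁ = (P₂/P₁)^(1/4) = (0.870)^(1/4) = 0.965784.
T₂ = 1920 × 0.965784 = 1854 K.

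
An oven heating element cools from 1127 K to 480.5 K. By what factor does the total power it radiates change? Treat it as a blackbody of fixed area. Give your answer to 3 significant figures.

P₂/P₁ ≈ 0.0330

P ∝ T⁴, so P₂/P₁ = (T₂/T₁)⁴ = (480.5/1127)⁴ = (0.426353)⁴ = 0.0330.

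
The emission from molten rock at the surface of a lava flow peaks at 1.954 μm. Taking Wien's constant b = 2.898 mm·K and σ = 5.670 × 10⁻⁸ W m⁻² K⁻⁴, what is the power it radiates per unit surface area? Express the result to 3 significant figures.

Wien's law: T = b/λ_max = 2.898×10⁻³/1.954×10⁻⁶ = 1483.11 K.
Then I = σT⁴ = 5.670×10⁻⁸×(1483.11)⁴ = 2.74×10⁵ W/m².

I ≈ 2.74×10⁵ W/m²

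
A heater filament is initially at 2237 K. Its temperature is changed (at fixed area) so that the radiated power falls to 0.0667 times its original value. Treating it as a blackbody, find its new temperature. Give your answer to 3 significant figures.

P ∝ T⁴, so T₂/T₁ = (P₂/P₁)^(1/4) = (0.0667)^(1/4) = 0.508196.
T₂ = 2237 × 0.508196 = 1.14×10³ K.

T₂ ≈ 1.14×10³ K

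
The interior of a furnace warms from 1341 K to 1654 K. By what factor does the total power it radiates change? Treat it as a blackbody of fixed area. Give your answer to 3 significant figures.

P₂/P₁ ≈ 2.31

P ∝ T⁴, so P₂/P₁ = (T₂/T₁)⁴ = (1654/1341)⁴ = (1.23341)⁴ = 2.31.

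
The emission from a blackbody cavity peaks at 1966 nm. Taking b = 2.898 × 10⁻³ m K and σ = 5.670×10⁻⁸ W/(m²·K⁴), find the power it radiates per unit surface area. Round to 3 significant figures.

Wien's law: T = b/λ_max = 2.898×10⁻³/1.966×10⁻⁶ = 1474.06 K.
Then I = σT⁴ = 5.670×10⁻⁸×(1474.06)⁴ = 2.68×10⁵ W/m².

I ≈ 2.68×10⁵ W/m²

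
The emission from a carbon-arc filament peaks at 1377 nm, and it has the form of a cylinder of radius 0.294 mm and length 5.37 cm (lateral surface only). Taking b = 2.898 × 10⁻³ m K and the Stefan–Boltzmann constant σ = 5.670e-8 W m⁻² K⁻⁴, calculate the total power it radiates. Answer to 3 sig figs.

Wien's law: T = b/λ_max = 2.898×10⁻³/1.377×10⁻⁶ = 2104.58 K.
Lateral area A = 2πrL = 2π×2.94×10⁻⁴×0.0537 = 9.91977×10⁻⁵ m².
Then P = σAT⁴ = 5.670×10⁻⁸×9.91977×10⁻⁵×(2104.58)⁴ = 110 W.

P ≈ 110 W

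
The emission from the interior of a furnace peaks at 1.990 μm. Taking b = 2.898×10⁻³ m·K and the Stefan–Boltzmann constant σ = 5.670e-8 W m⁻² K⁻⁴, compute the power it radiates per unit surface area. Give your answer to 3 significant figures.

I ≈ 2.55×10⁵ W/m²

Wien's law: T = b/λ_max = 2.898×10⁻³/1.990×10⁻⁶ = 1456.28 K.
Then I = σT⁴ = 5.670×10⁻⁸×(1456.28)⁴ = 2.55×10⁵ W/m².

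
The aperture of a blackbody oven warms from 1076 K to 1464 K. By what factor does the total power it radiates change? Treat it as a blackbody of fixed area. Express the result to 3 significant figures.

P₂/P₁ ≈ 3.43

P ∝ T⁴, so P₂/P₁ = (T₂/T₁)⁴ = (1464/1076)⁴ = (1.36059)⁴ = 3.43.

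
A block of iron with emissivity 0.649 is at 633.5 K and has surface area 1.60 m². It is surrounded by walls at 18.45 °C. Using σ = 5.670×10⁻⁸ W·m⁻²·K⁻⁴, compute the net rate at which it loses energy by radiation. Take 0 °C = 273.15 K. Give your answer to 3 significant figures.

Net loss ≈ 9.06×10³ W

Surroundings: T = 18.45 °C + 273.15 = 291.60 K.
Area A = 1.60 m².
Net radiated power P_net = εσA(T⁴ − T₀⁴) = 0.649×5.670×10⁻⁸×1.60×(633.5⁴ − 291.60⁴).
T⁴ − T₀⁴ = 1.61060×10¹¹ − 7.23020×10⁹ = 1.53830×10¹¹ K⁴, so P_net = 9.06×10³ W.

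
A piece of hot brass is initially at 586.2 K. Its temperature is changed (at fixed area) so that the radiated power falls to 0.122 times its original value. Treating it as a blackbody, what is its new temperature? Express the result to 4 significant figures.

P ∝ T⁴, so T₂/T₁ = (P₂/P₁)^(1/4) = (0.122)^(1/4) = 0.591003.
T₂ = 586.2 × 0.591003 = 346.4 K.

T₂ ≈ 346.4 K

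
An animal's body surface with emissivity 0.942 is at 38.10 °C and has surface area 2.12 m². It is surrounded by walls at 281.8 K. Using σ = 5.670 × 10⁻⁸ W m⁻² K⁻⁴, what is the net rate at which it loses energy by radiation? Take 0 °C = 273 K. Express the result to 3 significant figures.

T = 38.10 °C + 273 = 311.10 K.
Area A = 2.12 m².
Net radiated power P_net = εσA(T⁴ − T₀⁴) = 0.942×5.670×10⁻⁸×2.12×(311.10⁴ − 281.8⁴).
T⁴ − T₀⁴ = 9.36699×10⁹ − 6.30615×10⁹ = 3.06084×10⁹ K⁴, so P_net = 347 W.

Net loss ≈ 347 W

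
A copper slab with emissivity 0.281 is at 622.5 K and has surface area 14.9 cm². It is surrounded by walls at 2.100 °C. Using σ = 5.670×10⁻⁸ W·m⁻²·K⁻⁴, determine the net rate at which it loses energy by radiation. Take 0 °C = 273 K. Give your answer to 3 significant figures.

Surroundings: T = 2.100 °C + 273 = 275.100 K.
Area A = 14.9 cm² = 1.49×10⁻³ m².
Net radiated power P_net = εσA(T⁴ − T₀⁴) = 0.281×5.670×10⁻⁸×1.49×10⁻³×(622.5⁴ − 275.100⁴).
T⁴ − T₀⁴ = 1.50161×10¹¹ − 5.72746×10⁹ = 1.44434×10¹¹ K⁴, so P_net = 3.43 W.

Net loss ≈ 3.43 W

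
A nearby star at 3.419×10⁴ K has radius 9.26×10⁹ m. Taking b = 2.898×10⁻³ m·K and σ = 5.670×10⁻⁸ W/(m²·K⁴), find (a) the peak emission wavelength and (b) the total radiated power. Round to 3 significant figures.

(a) λ_max = b/T = 2.898×10⁻³/3.419×10⁴ = 8.476×10⁻⁸ m = 84.8 nm.
Surface area A = 4πR² = 4π(9.26×10⁹ m)² = 1.07754×10²¹ m².
(b) P = σAT⁴ = 5.670×10⁻⁸×1.07754×10²¹×(3.419×10⁴)⁴ = 8.35×10³¹ W.

λ_max ≈ 84.8 nm; P ≈ 8.35×10³¹ W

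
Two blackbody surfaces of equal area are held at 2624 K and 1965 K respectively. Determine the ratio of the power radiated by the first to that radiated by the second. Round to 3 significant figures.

P₁/P₂ ≈ 3.18

With equal areas, P₁/P₂ = (T₁/T₂)⁴ = (2624/1965)⁴ = 3.18.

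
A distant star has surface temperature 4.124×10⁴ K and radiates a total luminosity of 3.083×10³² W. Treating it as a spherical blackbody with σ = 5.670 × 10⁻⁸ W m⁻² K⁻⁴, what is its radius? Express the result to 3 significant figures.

L = 4πR²σT⁴ ⇒ R = √(L/(4πσT⁴)).
σT⁴ = 1.64005×10¹¹ W/m², so R = √(3.083×10³²/(4π×1.64005×10¹¹)) = 1.22×10¹⁰ m.

R ≈ 1.22×10¹⁰ m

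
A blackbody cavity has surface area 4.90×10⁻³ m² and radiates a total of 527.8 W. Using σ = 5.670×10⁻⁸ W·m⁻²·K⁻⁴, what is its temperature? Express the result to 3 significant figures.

T ≈ 1.17×10³ K

Area A = 4.90×10⁻³ m².
P = σAT⁴ ⇒ T = (P/(σA))^(1/4) = (527.8/(5.670×10⁻⁸×4.90×10⁻³))^(1/4) = 1.17×10³ K.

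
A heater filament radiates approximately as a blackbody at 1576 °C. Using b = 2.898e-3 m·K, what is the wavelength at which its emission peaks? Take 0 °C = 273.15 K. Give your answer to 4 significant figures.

λ_max ≈ 1.567 μm

T = 1576 °C + 273.15 = 1849.15 K.
Wien's displacement law: λ_max = b/T = (2.898×10⁻³ m·K)/(1849.15 K) = 1.5672×10⁻⁶ m.
That is 1.567 μm, in the infrared range.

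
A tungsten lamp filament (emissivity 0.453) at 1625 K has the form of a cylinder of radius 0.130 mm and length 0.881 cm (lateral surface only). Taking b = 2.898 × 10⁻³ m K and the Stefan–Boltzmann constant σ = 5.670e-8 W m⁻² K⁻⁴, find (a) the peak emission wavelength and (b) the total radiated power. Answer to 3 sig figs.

(a) λ_max = b/T = 2.898×10⁻³/1625 = 1.783×10⁻⁶ m = 1.78×10³ nm.
Lateral area A = 2πrL = 2π×1.30×10⁻⁴×8.81×10⁻³ = 7.19613×10⁻⁶ m².
(b) P = εσAT⁴ = 0.453×5.670×10⁻⁸×7.19613×10⁻⁶×(1625)⁴ = 1.29 W.

λ_max ≈ 1.78×10³ nm; P ≈ 1.29 W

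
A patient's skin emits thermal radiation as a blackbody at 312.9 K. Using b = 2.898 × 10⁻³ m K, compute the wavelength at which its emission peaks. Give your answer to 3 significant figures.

λ_max ≈ 9.26 μm

Wien's displacement law: λ_max = b/T = (2.898×10⁻³ m·K)/(312.9 K) = 9.262×10⁻⁶ m.
That is 9.26 μm, in the infrared range.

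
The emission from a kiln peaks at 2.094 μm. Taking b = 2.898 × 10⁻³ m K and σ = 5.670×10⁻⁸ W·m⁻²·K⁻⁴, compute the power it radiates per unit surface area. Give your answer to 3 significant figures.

Wien's law: T = b/λ_max = 2.898×10⁻³/2.094×10⁻⁶ = 1383.95 K.
Then I = σT⁴ = 5.670×10⁻⁸×(1383.95)⁴ = 2.08×10⁵ W/m².

I ≈ 2.08×10⁵ W/m²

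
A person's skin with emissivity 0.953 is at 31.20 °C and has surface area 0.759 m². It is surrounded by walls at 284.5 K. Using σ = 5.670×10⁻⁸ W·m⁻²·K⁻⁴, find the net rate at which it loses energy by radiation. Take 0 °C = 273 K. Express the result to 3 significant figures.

T = 31.20 °C + 273 = 304.20 K.
Area A = 0.759 m².
Net radiated power P_net = εσA(T⁴ − T₀⁴) = 0.953×5.670×10⁻⁸×0.759×(304.20⁴ − 284.5⁴).
T⁴ − T₀⁴ = 8.56321×10⁹ − 6.55132×10⁹ = 2.01189×10⁹ K⁴, so P_net = 82.5 W.

Net loss ≈ 82.5 W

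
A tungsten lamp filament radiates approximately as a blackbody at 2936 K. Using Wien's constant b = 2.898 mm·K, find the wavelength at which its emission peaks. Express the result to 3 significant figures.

λ_max ≈ 0.987 μm

Wien's displacement law: λ_max = b/T = (2.898×10⁻³ m·K)/(2936 K) = 9.871×10⁻⁷ m.
That is 0.987 μm, in the infrared range.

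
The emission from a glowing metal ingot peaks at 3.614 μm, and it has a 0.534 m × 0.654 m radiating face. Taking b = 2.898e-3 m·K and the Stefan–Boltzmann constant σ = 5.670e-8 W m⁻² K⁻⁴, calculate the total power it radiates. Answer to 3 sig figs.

P ≈ 8.19×10³ W

Wien's law: T = b/λ_max = 2.898×10⁻³/3.614×10⁻⁶ = 801.882 K.
Area A = 0.534 × 0.654 = 0.349236 m².
Then P = σAT⁴ = 5.670×10⁻⁸×0.349236×(801.882)⁴ = 8.19×10³ W.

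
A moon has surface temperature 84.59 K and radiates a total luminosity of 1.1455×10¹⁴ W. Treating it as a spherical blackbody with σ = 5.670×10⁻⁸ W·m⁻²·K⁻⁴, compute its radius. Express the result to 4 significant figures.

R ≈ 1.772×10⁶ m

L = 4πR²σT⁴ ⇒ R = √(L/(4πσT⁴)).
σT⁴ = 2.90308 W/m², so R = √(1.1455×10¹⁴/(4π×2.90308)) = 1.772×10⁶ m.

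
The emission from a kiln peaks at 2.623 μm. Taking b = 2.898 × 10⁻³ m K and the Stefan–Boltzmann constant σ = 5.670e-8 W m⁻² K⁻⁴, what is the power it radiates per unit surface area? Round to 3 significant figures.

Wien's law: T = b/λ_max = 2.898×10⁻³/2.623×10⁻⁶ = 1104.84 K.
Then I = σT⁴ = 5.670×10⁻⁸×(1104.84)⁴ = 8.45×10⁴ W/m².

I ≈ 8.45×10⁴ W/m²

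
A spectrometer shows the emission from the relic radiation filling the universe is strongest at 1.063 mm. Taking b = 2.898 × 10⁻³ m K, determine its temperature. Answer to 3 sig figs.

Wien's law gives T = b/λ_max = (2.898×10⁻³ m·K)/(1.063×10⁻³ m) = 2.73 K.

T ≈ 2.73 K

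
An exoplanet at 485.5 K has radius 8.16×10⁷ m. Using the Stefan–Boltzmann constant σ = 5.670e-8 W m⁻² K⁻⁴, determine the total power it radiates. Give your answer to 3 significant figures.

P ≈ 2.64×10²⁰ W

Surface area A = 4πR² = 4π(8.16×10⁷ m)² = 8.36739×10¹⁶ m².
P = σAT⁴ = 5.670×10⁻⁸ × 8.36739×10¹⁶ × (485.5)⁴ = 2.64×10²⁰ W.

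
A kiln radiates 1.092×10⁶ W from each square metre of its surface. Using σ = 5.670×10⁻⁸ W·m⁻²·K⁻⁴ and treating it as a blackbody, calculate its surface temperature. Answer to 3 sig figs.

I = σT⁴, so T = (I/σ)^(1/4) = (1.092×10⁶/(5.670×10⁻⁸))^(1/4) = 2.09×10³ K.

T ≈ 2.09×10³ K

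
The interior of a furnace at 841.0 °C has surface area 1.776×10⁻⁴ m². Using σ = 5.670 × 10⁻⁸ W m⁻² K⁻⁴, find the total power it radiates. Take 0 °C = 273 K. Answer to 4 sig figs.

P ≈ 15.51 W

T = 841.0 °C + 273 = 1114.0 K.
Area A = 1.776×10⁻⁴ m².
P = σAT⁴ = 5.670×10⁻⁸ × 1.776×10⁻⁴ × (1114.0)⁴ = 15.51 W.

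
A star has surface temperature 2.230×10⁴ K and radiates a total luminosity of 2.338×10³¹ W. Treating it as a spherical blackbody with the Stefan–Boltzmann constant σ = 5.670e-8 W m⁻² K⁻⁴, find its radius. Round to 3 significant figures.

R ≈ 1.15×10¹⁰ m

L = 4πR²σT⁴ ⇒ R = √(L/(4πσT⁴)).
σT⁴ = 1.40218×10¹⁰ W/m², so R = √(2.338×10³¹/(4π×1.40218×10¹⁰)) = 1.15×10¹⁰ m.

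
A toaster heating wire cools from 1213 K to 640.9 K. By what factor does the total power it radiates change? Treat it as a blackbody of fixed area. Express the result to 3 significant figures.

P₂/P₁ ≈ 0.0779

P ∝ T⁴, so P₂/P₁ = (T₂/T₁)⁴ = (640.9/1213)⁴ = (0.528359)⁴ = 0.0779.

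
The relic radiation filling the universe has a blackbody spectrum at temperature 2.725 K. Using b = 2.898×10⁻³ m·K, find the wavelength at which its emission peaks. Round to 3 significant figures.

λ_max ≈ 1.06 mm

Wien's displacement law: λ_max = b/T = (2.898×10⁻³ m·K)/(2.725 K) = 1.063×10⁻³ m.
That is 1.06 mm, in the microwave range.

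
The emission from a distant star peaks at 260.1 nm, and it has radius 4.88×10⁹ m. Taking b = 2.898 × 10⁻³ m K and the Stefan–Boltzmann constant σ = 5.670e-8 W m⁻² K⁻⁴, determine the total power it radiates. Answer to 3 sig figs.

Wien's law: T = b/λ_max = 2.898×10⁻³/2.601×10⁻⁷ = 11141.9 K.
Surface area A = 4πR² = 4π(4.88×10⁹ m)² = 2.99261×10²⁰ m².
Then P = σAT⁴ = 5.670×10⁻⁸×2.99261×10²⁰×(11141.9)⁴ = 2.61×10²⁹ W.

P ≈ 2.61×10²⁹ W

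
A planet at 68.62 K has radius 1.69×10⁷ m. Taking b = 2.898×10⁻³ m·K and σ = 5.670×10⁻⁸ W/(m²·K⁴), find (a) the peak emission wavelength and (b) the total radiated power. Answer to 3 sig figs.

(a) λ_max = b/T = 2.898×10⁻³/68.62 = 4.223×10⁻⁵ m = 42.2 μm.
Surface area A = 4πR² = 4π(1.69×10⁷ m)² = 3.58908×10¹⁵ m².
(b) P = σAT⁴ = 5.670×10⁻⁸×3.58908×10¹⁵×(68.62)⁴ = 4.51×10¹⁵ W.

λ_max ≈ 42.2 μm; P ≈ 4.51×10¹⁵ W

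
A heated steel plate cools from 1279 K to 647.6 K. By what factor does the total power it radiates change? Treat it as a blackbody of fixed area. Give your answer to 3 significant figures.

P ∝ T⁴, so P₂/P₁ = (T₂/T₁)⁴ = (647.6/1279)⁴ = (0.506333)⁴ = 0.0657.

P₂/P₁ ≈ 0.0657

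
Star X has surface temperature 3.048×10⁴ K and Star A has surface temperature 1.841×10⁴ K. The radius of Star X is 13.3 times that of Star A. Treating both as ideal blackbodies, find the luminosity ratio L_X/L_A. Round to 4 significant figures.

L ∝ R²T⁴, so L_X/L_A = (R_X/R_A)²(T_X/T_A)⁴ = (13.3)² × (3.048×10⁴/1.841×10⁴)⁴ = 176.89 × 7.51354 = 1329.

L_X/L_A ≈ 1329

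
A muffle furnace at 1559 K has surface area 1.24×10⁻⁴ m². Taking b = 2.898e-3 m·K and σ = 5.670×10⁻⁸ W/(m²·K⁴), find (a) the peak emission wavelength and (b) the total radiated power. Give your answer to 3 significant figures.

λ_max ≈ 1.86×10³ nm; P ≈ 41.5 W

(a) λ_max = b/T = 2.898×10⁻³/1559 = 1.859×10⁻⁶ m = 1.86×10³ nm.
Area A = 1.24×10⁻⁴ m².
(b) P = σAT⁴ = 5.670×10⁻⁸×1.24×10⁻⁴×(1559)⁴ = 41.5 W.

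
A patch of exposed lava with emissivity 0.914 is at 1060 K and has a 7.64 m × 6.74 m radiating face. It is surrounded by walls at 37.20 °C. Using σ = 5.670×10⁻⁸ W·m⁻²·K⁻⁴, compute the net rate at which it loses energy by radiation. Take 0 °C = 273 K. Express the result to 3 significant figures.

Surroundings: T = 37.20 °C + 273 = 310.20 K.
Area A = 7.64 × 6.74 = 51.4936 m².
Net radiated power P_net = εσA(T⁴ − T₀⁴) = 0.914×5.670×10⁻⁸×51.4936×(1060⁴ − 310.20⁴).
T⁴ − T₀⁴ = 1.26248×10¹² − 9.25907×10⁹ = 1.25322×10¹² K⁴, so P_net = 3.34×10⁶ W.

Net loss ≈ 3.34×10⁶ W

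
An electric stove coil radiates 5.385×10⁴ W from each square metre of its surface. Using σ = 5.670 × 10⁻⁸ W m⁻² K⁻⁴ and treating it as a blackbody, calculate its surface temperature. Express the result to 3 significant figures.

T ≈ 987 K

I = σT⁴, so T = (I/σ)^(1/4) = (5.385×10⁴/(5.670×10⁻⁸))^(1/4) = 987 K.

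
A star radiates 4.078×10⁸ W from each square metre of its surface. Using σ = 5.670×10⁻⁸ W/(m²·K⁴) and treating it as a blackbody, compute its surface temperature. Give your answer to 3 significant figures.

T ≈ 9.21×10³ K

I = σT⁴, so T = (I/σ)^(1/4) = (4.078×10⁸/(5.670×10⁻⁸))^(1/4) = 9.21×10³ K.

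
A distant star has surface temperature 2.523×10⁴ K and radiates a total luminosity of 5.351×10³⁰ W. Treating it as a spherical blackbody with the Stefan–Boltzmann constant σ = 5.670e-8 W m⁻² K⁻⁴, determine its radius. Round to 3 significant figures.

R ≈ 4.31×10⁹ m

L = 4πR²σT⁴ ⇒ R = √(L/(4πσT⁴)).
σT⁴ = 2.29748×10¹⁰ W/m², so R = √(5.351×10³⁰/(4π×2.29748×10¹⁰)) = 4.31×10⁹ m.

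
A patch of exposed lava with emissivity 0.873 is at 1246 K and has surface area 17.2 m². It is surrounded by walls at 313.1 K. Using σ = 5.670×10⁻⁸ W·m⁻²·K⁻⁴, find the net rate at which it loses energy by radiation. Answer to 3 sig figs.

Area A = 17.2 m².
Net radiated power P_net = εσA(T⁴ − T₀⁴) = 0.873×5.670×10⁻⁸×17.2×(1246⁴ − 313.1⁴).
T⁴ − T₀⁴ = 2.41031×10¹² − 9.61020×10⁹ = 2.40070×10¹² K⁴, so P_net = 2.04×10⁶ W.

Net loss ≈ 2.04×10⁶ W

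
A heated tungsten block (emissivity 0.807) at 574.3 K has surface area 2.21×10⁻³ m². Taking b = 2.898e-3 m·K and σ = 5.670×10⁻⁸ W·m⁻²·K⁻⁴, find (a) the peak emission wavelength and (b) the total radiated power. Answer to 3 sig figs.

(a) λ_max = b/T = 2.898×10⁻³/574.3 = 5.046×10⁻⁶ m = 5.05 μm.
Area A = 2.21×10⁻³ m².
(b) P = εσAT⁴ = 0.807×5.670×10⁻⁸×2.21×10⁻³×(574.3)⁴ = 11.0 W.

λ_max ≈ 5.05 μm; P ≈ 11.0 W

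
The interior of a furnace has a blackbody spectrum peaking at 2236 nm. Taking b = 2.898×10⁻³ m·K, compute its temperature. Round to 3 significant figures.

Wien's law gives T = b/λ_max = (2.898×10⁻³ m·K)/(2.236×10⁻⁶ m) = 1.30×10³ K.

T ≈ 1.30×10³ K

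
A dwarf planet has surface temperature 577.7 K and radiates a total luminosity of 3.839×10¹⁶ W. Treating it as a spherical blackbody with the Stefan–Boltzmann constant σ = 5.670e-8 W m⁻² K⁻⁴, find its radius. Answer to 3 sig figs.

R ≈ 6.96×10⁵ m

L = 4πR²σT⁴ ⇒ R = √(L/(4πσT⁴)).
σT⁴ = 6315.28 W/m², so R = √(3.839×10¹⁶/(4π×6315.28)) = 6.96×10⁵ m.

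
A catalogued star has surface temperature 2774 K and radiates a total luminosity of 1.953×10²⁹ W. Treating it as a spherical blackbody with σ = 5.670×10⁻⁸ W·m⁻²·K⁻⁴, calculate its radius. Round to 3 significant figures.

R ≈ 6.80×10¹⁰ m

L = 4πR²σT⁴ ⇒ R = √(L/(4πσT⁴)).
σT⁴ = 3.35744×10⁶ W/m², so R = √(1.953×10²⁹/(4π×3.35744×10⁶)) = 6.80×10¹⁰ m.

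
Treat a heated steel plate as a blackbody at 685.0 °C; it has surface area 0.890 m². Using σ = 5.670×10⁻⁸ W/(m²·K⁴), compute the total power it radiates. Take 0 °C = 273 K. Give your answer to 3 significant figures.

T = 685.0 °C + 273 = 958.0 K.
Area A = 0.890 m².
P = σAT⁴ = 5.670×10⁻⁸ × 0.890 × (958.0)⁴ = 4.25×10⁴ W.

P ≈ 4.25×10⁴ W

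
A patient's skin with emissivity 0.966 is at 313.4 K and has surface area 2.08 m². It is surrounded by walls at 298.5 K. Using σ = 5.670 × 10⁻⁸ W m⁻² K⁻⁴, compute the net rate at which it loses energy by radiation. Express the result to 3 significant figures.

Area A = 2.08 m².
Net radiated power P_net = εσA(T⁴ − T₀⁴) = 0.966×5.670×10⁻⁸×2.08×(313.4⁴ − 298.5⁴).
T⁴ − T₀⁴ = 9.64708×10⁹ − 7.93921×10⁹ = 1.70787×10⁹ K⁴, so P_net = 195 W.

Net loss ≈ 195 W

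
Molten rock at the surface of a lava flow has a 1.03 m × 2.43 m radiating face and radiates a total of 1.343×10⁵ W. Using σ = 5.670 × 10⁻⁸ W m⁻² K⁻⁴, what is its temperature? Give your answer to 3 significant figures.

Area A = 1.03 × 2.43 = 2.5029 m².
P = σAT⁴ ⇒ T = (P/(σA))^(1/4) = (1.343×10⁵/(5.670×10⁻⁸×2.5029))^(1/4) = 986 K.

T ≈ 986 K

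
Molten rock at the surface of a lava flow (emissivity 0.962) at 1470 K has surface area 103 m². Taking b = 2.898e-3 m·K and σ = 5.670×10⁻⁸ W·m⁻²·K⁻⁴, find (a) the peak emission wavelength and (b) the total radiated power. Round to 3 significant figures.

(a) λ_max = b/T = 2.898×10⁻³/1470 = 1.971×10⁻⁶ m = 1.97×10³ nm.
Area A = 103 m².
(b) P = εσAT⁴ = 0.962×5.670×10⁻⁸×103×(1470)⁴ = 2.62×10⁷ W.

λ_max ≈ 1.97×10³ nm; P ≈ 2.62×10⁷ W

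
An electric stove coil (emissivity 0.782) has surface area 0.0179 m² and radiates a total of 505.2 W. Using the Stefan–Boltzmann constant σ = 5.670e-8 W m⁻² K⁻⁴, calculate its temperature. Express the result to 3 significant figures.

Area A = 0.0179 m².
P = εσAT⁴ ⇒ T = (P/(εσA))^(1/4) = (505.2/(0.782×5.670×10⁻⁸×0.0179))^(1/4) = 893 K.

T ≈ 893 K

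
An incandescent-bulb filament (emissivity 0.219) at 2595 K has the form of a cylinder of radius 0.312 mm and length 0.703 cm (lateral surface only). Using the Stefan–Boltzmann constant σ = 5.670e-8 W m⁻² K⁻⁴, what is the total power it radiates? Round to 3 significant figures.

Lateral area A = 2πrL = 2π×3.12×10⁻⁴×7.03×10⁻³ = 1.37813×10⁻⁵ m².
P = εσAT⁴ = 0.219 × 5.670×10⁻⁸ × 1.37813×10⁻⁵ × (2595)⁴ = 7.76 W.

P ≈ 7.76 W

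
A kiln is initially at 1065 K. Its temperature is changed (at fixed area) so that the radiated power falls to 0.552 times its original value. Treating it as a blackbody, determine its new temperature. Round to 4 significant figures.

T₂ ≈ 918.0 K

P ∝ T⁴, so T₂/T₁ = (P₂/P₁)^(1/4) = (0.552)^(1/4) = 0.861955.
T₂ = 1065 × 0.861955 = 918.0 K.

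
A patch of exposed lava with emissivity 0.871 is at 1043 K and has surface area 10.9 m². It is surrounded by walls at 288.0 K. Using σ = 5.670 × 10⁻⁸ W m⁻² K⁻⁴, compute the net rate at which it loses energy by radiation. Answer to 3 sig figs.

Area A = 10.9 m².
Net radiated power P_net = εσA(T⁴ − T₀⁴) = 0.871×5.670×10⁻⁸×10.9×(1043⁴ − 288.0⁴).
T⁴ − T₀⁴ = 1.18342×10¹² − 6.87971×10⁹ = 1.17654×10¹² K⁴, so P_net = 6.33×10⁵ W.

Net loss ≈ 6.33×10⁵ W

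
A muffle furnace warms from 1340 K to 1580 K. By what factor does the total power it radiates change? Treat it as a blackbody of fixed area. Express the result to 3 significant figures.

P₂/P₁ ≈ 1.93

P ∝ T⁴, so P₂/P₁ = (T₂/T₁)⁴ = (1580/1340)⁴ = (1.17910)⁴ = 1.93.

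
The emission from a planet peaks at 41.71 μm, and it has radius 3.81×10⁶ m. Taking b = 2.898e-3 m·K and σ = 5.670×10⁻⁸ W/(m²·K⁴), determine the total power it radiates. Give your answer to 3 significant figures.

P ≈ 2.41×10¹⁴ W

Wien's law: T = b/λ_max = 2.898×10⁻³/4.171×10⁻⁵ = 69.4797 K.
Surface area A = 4πR² = 4π(3.81×10⁶ m)² = 1.82415×10¹⁴ m².
Then P = σAT⁴ = 5.670×10⁻⁸×1.82415×10¹⁴×(69.4797)⁴ = 2.41×10¹⁴ W.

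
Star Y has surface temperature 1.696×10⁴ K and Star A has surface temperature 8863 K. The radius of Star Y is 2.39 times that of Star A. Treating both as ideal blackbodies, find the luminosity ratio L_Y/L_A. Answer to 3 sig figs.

L_Y/L_A ≈ 76.6

L ∝ R²T⁴, so L_Y/L_A = (R_Y/R_A)²(T_Y/T_A)⁴ = (2.39)² × (1.696×10⁴/8863)⁴ = 5.7121 × 13.4085 = 76.6.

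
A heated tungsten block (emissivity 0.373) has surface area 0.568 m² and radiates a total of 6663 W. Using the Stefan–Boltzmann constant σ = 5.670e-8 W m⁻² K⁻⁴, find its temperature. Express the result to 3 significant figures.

T ≈ 863 K

Area A = 0.568 m².
P = εσAT⁴ ⇒ T = (P/(εσA))^(1/4) = (6663/(0.373×5.670×10⁻⁸×0.568))^(1/4) = 863 K.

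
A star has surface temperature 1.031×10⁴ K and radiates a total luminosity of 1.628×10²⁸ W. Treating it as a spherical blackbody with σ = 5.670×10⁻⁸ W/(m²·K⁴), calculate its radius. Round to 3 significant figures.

L = 4πR²σT⁴ ⇒ R = √(L/(4πσT⁴)).
σT⁴ = 6.40645×10⁸ W/m², so R = √(1.628×10²⁸/(4π×6.40645×10⁸)) = 1.42×10⁹ m.

R ≈ 1.42×10⁹ m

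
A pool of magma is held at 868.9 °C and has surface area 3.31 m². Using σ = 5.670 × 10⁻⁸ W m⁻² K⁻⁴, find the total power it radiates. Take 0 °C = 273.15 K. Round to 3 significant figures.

P ≈ 3.19×10⁵ W

T = 868.9 °C + 273.15 = 1142.05 K.
Area A = 3.31 m².
P = σAT⁴ = 5.670×10⁻⁸ × 3.31 × (1142.05)⁴ = 3.19×10⁵ W.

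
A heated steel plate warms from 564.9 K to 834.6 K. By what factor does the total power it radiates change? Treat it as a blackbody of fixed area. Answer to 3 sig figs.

P ∝ T⁴, so P₂/P₁ = (T₂/T₁)⁴ = (834.6/564.9)⁴ = (1.47743)⁴ = 4.76.

P₂/P₁ ≈ 4.76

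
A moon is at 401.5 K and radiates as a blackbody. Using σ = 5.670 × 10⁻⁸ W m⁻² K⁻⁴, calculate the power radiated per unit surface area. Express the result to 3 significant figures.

Stefan–Boltzmann: I = σT⁴ = 5.670×10⁻⁸ × (401.5)⁴ = 1.47×10³ W/m².

I ≈ 1.47×10³ W/m²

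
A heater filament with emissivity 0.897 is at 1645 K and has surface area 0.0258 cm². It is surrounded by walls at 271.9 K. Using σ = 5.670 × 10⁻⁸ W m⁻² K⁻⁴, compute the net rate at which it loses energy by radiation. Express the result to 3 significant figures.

Net loss ≈ 0.960 W

Area A = 0.0258 cm² = 2.58×10⁻⁶ m².
Net radiated power P_net = εσA(T⁴ − T₀⁴) = 0.897×5.670×10⁻⁸×2.58×10⁻⁶×(1645⁴ − 271.9⁴).
T⁴ − T₀⁴ = 7.32257×10¹² − 5.46559×10⁹ = 7.31710×10¹² K⁴, so P_net = 0.960 W.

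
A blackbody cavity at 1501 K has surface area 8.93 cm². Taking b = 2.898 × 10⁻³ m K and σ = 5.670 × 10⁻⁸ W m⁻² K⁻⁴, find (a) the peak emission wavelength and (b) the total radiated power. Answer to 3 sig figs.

(a) λ_max = b/T = 2.898×10⁻³/1501 = 1.931×10⁻⁶ m = 1.93×10³ nm.
Area A = 8.93 cm² = 8.93×10⁻⁴ m².
(b) P = σAT⁴ = 5.670×10⁻⁸×8.93×10⁻⁴×(1501)⁴ = 257 W.

λ_max ≈ 1.93×10³ nm; P ≈ 257 W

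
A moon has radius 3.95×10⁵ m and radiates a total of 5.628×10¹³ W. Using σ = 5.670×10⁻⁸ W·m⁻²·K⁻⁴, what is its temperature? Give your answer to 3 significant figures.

Surface area A = 4πR² = 4π(3.95×10⁵ m)² = 1.96067×10¹² m².
P = σAT⁴ ⇒ T = (P/(σA))^(1/4) = (5.628×10¹³/(5.670×10⁻⁸×1.96067×10¹²))^(1/4) = 150 K.

T ≈ 150 K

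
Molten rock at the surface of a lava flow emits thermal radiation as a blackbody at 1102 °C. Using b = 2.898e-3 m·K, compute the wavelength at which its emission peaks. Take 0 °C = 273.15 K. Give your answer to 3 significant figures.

T = 1102 °C + 273.15 = 1375.15 K.
Wien's displacement law: λ_max = b/T = (2.898×10⁻³ m·K)/(1375.15 K) = 2.107×10⁻⁶ m.
That is 2.11 μm, in the infrared range.

λ_max ≈ 2.11 μm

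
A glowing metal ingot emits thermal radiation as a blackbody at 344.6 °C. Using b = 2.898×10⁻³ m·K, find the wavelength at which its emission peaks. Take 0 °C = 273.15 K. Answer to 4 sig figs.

T = 344.6 °C + 273.15 = 617.75 K.
Wien's displacement law: λ_max = b/T = (2.898×10⁻³ m·K)/(617.75 K) = 4.6912×10⁻⁶ m.
That is 4.691 μm, in the infrared range.

λ_max ≈ 4.691 μm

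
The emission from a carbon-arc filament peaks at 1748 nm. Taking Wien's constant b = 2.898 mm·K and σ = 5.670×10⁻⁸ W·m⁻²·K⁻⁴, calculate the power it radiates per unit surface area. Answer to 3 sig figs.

Wien's law: T = b/λ_max = 2.898×10⁻³/1.748×10⁻⁶ = 1657.89 K.
Then I = σT⁴ = 5.670×10⁻⁸×(1657.89)⁴ = 4.28×10⁵ W/m².

I ≈ 4.28×10⁵ W/m²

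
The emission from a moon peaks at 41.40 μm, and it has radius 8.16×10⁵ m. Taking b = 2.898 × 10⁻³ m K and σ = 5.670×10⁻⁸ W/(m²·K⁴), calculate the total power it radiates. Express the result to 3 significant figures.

Wien's law: T = b/λ_max = 2.898×10⁻³/4.140×10⁻⁵ = 70.0000 K.
Surface area A = 4πR² = 4π(8.16×10⁵ m)² = 8.36739×10¹² m².
Then P = σAT⁴ = 5.670×10⁻⁸×8.36739×10¹²×(70.0000)⁴ = 1.14×10¹³ W.

P ≈ 1.14×10¹³ W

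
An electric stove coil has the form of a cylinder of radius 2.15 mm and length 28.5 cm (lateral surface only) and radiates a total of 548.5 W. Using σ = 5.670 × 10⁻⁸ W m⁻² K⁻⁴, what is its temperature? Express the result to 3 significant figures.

Lateral area A = 2πrL = 2π×2.15×10⁻³×0.285 = 3.85002×10⁻³ m².
P = σAT⁴ ⇒ T = (P/(σA))^(1/4) = (548.5/(5.670×10⁻⁸×3.85002×10⁻³))^(1/4) = 1.26×10³ K.

T ≈ 1.26×10³ K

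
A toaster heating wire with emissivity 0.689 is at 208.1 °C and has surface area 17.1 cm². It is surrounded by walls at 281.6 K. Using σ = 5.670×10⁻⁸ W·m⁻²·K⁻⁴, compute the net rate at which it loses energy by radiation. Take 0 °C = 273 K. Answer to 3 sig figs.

T = 208.1 °C + 273 = 481.1 K.
Area A = 17.1 cm² = 1.71×10⁻³ m².
Net radiated power P_net = εσA(T⁴ − T₀⁴) = 0.689×5.670×10⁻⁸×1.71×10⁻³×(481.1⁴ − 281.6⁴).
T⁴ − T₀⁴ = 5.35724×10¹⁰ − 6.28826×10⁹ = 4.72841×10¹⁰ K⁴, so P_net = 3.16 W.

Net loss ≈ 3.16 W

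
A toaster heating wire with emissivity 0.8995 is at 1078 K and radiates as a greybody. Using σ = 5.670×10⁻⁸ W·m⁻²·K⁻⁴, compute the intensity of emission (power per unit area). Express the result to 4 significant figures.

Stefan–Boltzmann: I = εσT⁴ = 0.8995 × 5.670×10⁻⁸ × (1078)⁴ = 6.887×10⁴ W/m².

I ≈ 6.887×10⁴ W/m²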